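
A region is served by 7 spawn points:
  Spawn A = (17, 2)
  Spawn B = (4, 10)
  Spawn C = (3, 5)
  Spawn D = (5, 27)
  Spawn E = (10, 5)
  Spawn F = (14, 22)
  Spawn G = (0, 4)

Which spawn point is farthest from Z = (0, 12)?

Spawn A

Compare squared distances (the ordering matches that of the actual distances):
d²(Z, Spawn A) = (0−17)² + (12−2)² = 289 + 100 = 389
d²(Z, Spawn B) = (0−4)² + (12−10)² = 16 + 4 = 20
d²(Z, Spawn C) = (0−3)² + (12−5)² = 9 + 49 = 58
d²(Z, Spawn D) = (0−5)² + (12−27)² = 25 + 225 = 250
d²(Z, Spawn E) = (0−10)² + (12−5)² = 100 + 49 = 149
d²(Z, Spawn F) = (0−14)² + (12−22)² = 196 + 100 = 296
d²(Z, Spawn G) = (0−0)² + (12−4)² = 0 + 64 = 64
The largest is to Spawn A.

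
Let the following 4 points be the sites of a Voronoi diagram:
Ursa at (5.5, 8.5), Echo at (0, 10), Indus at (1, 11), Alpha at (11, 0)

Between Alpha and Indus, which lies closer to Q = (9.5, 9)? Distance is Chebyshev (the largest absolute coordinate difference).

d(Q, Alpha) = max(1.5, 9) = 9
d(Q, Indus) = max(8.5, 2) = 8.5
9 > 8.5, so Indus is closer.

Indus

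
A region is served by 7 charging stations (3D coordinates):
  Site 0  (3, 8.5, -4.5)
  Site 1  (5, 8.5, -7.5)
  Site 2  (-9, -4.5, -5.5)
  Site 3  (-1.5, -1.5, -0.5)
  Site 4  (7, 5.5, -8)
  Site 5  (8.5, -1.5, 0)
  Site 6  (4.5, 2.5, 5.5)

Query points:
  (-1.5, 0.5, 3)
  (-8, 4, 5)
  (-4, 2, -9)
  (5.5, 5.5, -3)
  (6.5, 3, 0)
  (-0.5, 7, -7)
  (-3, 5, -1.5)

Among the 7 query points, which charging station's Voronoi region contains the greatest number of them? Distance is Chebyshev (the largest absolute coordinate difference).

(-1.5, 0.5, 3) — d to each: Site 0:8, Site 1:10.5, Site 2:8.5, Site 3:3.5, Site 4:11, Site 5:10, Site 6:6 → nearest is Site 3
(-8, 4, 5) — d to each: Site 0:11, Site 1:13, Site 2:10.5, Site 3:6.5, Site 4:15, Site 5:16.5, Site 6:12.5 → nearest is Site 3
(-4, 2, -9) — d to each: Site 0:7, Site 1:9, Site 2:6.5, Site 3:8.5, Site 4:11, Site 5:12.5, Site 6:14.5 → nearest is Site 2
(5.5, 5.5, -3) — d to each: Site 0:3, Site 1:4.5, Site 2:14.5, Site 3:7, Site 4:5, Site 5:7, Site 6:8.5 → nearest is Site 0
(6.5, 3, 0) — d to each: Site 0:5.5, Site 1:7.5, Site 2:15.5, Site 3:8, Site 4:8, Site 5:4.5, Site 6:5.5 → nearest is Site 5
(-0.5, 7, -7) — d to each: Site 0:3.5, Site 1:5.5, Site 2:11.5, Site 3:8.5, Site 4:7.5, Site 5:9, Site 6:12.5 → nearest is Site 0
(-3, 5, -1.5) — d to each: Site 0:6, Site 1:8, Site 2:9.5, Site 3:6.5, Site 4:10, Site 5:11.5, Site 6:7.5 → nearest is Site 0
Tally — Site 0:3, Site 2:1, Site 3:2, Site 5:1. Site 0 captures the most (3).

Site 0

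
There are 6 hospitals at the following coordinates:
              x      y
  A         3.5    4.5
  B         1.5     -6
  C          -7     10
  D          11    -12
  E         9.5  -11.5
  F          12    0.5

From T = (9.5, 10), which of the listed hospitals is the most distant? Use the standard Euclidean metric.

D

Since √ is increasing, it suffices to compare squared distances:
|TA|² = (9.5−3.5)² + (10−4.5)² = 36 + 30.25 = 66.25
|TB|² = (9.5−1.5)² + (10−(-6))² = 64 + 256 = 320
|TC|² = (9.5−(-7))² + (10−10)² = 272.25 + 0 = 272.25
|TD|² = (9.5−11)² + (10−(-12))² = 2.25 + 484 = 486.25
|TE|² = (9.5−9.5)² + (10−(-11.5))² = 0 + 462.25 = 462.25
|TF|² = (9.5−12)² + (10−0.5)² = 6.25 + 90.25 = 96.5
The largest is to D.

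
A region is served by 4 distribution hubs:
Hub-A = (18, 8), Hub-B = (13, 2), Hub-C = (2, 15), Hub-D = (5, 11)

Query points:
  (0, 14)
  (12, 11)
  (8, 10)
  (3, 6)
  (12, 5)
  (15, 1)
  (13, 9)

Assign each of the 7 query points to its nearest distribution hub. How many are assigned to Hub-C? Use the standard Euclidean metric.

1

(0, 14) — d² to each: Hub-A:360, Hub-B:313, Hub-C:5, Hub-D:34 → nearest is Hub-C
(12, 11) — d² to each: Hub-A:45, Hub-B:82, Hub-C:116, Hub-D:49 → nearest is Hub-A
(8, 10) — d² to each: Hub-A:104, Hub-B:89, Hub-C:61, Hub-D:10 → nearest is Hub-D
(3, 6) — d² to each: Hub-A:229, Hub-B:116, Hub-C:82, Hub-D:29 → nearest is Hub-D
(12, 5) — d² to each: Hub-A:45, Hub-B:10, Hub-C:200, Hub-D:85 → nearest is Hub-B
(15, 1) — d² to each: Hub-A:58, Hub-B:5, Hub-C:365, Hub-D:200 → nearest is Hub-B
(13, 9) — d² to each: Hub-A:26, Hub-B:49, Hub-C:157, Hub-D:68 → nearest is Hub-A
1 of the 7 points has Hub-C as nearest.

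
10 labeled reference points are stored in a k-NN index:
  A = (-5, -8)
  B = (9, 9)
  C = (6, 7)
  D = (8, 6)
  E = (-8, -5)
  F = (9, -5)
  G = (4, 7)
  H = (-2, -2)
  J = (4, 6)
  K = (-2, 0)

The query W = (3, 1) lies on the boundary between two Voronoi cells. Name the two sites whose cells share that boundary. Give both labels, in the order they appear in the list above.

Squared distances from W to each site:
|WA|² = 64 + 81 = 145
|WB|² = 36 + 64 = 100
|WC|² = 9 + 36 = 45
|WD|² = 25 + 25 = 50
|WE|² = 121 + 36 = 157
|WF|² = 36 + 36 = 72
|WG|² = 1 + 36 = 37
|WH|² = 25 + 9 = 34
|WJ|² = 1 + 25 = 26
|WK|² = 25 + 1 = 26
W is equidistant from J and K (both at squared distance 26), and every other site is strictly farther — so W lies on the J–K Voronoi edge.

J and K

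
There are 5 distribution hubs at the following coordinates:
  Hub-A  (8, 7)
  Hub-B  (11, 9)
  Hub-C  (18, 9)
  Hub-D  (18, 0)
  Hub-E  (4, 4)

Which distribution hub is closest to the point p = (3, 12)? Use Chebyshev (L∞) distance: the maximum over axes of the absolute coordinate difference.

Hub-A

d(p, Hub-A) = max(5, 5) = 5
d(p, Hub-B) = max(8, 3) = 8
d(p, Hub-C) = max(15, 3) = 15
d(p, Hub-D) = max(15, 12) = 15
d(p, Hub-E) = max(1, 8) = 8
The smallest is to Hub-A, so p lies in the Voronoi region of Hub-A.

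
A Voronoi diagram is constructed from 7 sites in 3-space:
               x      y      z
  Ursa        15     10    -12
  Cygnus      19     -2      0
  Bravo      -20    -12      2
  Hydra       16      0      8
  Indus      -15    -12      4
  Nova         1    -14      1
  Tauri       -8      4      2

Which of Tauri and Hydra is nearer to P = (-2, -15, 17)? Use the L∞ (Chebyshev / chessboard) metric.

d(P, Tauri) = max(6, 19, 15) = 19
d(P, Hydra) = max(18, 15, 9) = 18
19 > 18, so Hydra is closer.

Hydra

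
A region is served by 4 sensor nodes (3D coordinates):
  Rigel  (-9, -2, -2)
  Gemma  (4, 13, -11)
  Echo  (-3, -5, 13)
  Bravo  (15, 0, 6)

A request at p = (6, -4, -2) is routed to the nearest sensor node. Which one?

Bravo

Compare squared distances (the ordering matches that of the actual distances):
d²(p, Rigel) = (6−(-9))² + (-4−(-2))² + (-2−(-2))² = 225 + 4 + 0 = 229
d²(p, Gemma) = (6−4)² + (-4−13)² + (-2−(-11))² = 4 + 289 + 81 = 374
d²(p, Echo) = (6−(-3))² + (-4−(-5))² + (-2−13)² = 81 + 1 + 225 = 307
d²(p, Bravo) = (6−15)² + (-4−0)² + (-2−6)² = 81 + 16 + 64 = 161
The smallest is to Bravo, so p lies in the Voronoi region of Bravo.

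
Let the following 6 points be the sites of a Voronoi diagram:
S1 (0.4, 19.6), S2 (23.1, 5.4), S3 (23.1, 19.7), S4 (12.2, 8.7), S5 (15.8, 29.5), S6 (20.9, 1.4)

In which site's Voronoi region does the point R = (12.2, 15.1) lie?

Squared Euclidean distances:
|RS1|² = 139.24 + 20.25 = 159.49
|RS2|² = 118.81 + 94.09 = 212.9
|RS3|² = 118.81 + 21.16 = 139.97
|RS4|² = 0 + 40.96 = 40.96
|RS5|² = 12.96 + 207.36 = 220.32
|RS6|² = 75.69 + 187.69 = 263.38
Minimum is at S4.

S4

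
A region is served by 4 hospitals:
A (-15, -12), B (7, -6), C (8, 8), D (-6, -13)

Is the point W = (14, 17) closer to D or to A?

D

Compare squared distances:
|WD|² = (14−(-6))² + (17−(-13))² = 400 + 900 = 1300
|WA|² = (14−(-15))² + (17−(-12))² = 841 + 841 = 1682
1300 < 1682, so D is closer.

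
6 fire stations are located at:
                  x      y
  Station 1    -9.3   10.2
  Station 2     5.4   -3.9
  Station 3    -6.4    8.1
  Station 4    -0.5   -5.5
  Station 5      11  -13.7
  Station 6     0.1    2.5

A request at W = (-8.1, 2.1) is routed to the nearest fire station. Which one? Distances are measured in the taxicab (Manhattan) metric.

d(W, Station 1) = |-8.1−(-9.3)| + |2.1−10.2| = 1.2 + 8.1 = 9.3
d(W, Station 2) = |-8.1−5.4| + |2.1−(-3.9)| = 13.5 + 6 = 19.5
d(W, Station 3) = |-8.1−(-6.4)| + |2.1−8.1| = 1.7 + 6 = 7.7
d(W, Station 4) = |-8.1−(-0.5)| + |2.1−(-5.5)| = 7.6 + 7.6 = 15.2
d(W, Station 5) = |-8.1−11| + |2.1−(-13.7)| = 19.1 + 15.8 = 34.9
d(W, Station 6) = |-8.1−0.1| + |2.1−2.5| = 8.2 + 0.4 = 8.6
The smallest is to Station 3, so W lies in the Voronoi region of Station 3.

Station 3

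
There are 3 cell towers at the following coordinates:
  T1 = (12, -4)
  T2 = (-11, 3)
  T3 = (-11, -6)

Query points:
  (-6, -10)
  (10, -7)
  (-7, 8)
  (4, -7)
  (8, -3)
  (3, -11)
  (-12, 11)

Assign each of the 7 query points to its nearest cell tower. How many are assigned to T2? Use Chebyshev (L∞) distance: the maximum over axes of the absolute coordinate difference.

2

(-6, -10) — d to each: T1:18, T2:13, T3:5 → nearest is T3
(10, -7) — d to each: T1:3, T2:21, T3:21 → nearest is T1
(-7, 8) — d to each: T1:19, T2:5, T3:14 → nearest is T2
(4, -7) — d to each: T1:8, T2:15, T3:15 → nearest is T1
(8, -3) — d to each: T1:4, T2:19, T3:19 → nearest is T1
(3, -11) — d to each: T1:9, T2:14, T3:14 → nearest is T1
(-12, 11) — d to each: T1:24, T2:8, T3:17 → nearest is T2
2 of the 7 points have T2 as nearest.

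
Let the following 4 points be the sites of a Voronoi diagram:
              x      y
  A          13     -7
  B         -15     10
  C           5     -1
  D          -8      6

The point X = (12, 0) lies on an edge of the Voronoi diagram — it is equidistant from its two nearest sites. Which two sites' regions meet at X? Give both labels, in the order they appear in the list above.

Squared distances from X to each site:
|XA|² = (12−13)² + (0−(-7))² = 1 + 49 = 50
|XB|² = (12−(-15))² + (0−10)² = 729 + 100 = 829
|XC|² = (12−5)² + (0−(-1))² = 49 + 1 = 50
|XD|² = (12−(-8))² + (0−6)² = 400 + 36 = 436
X is equidistant from A and C (both at squared distance 50), and every other site is strictly farther — so X lies on the A–C Voronoi edge.

A and C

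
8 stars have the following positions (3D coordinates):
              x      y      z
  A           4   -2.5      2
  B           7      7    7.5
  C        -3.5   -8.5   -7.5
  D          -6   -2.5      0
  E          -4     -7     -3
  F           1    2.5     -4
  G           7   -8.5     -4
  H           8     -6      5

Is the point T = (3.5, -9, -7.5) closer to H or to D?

H

Compare squared distances:
|TH|² = (3.5−8)² + (-9−(-6))² + (-7.5−5)² = 20.25 + 9 + 156.25 = 185.5
|TD|² = (3.5−(-6))² + (-9−(-2.5))² + (-7.5−0)² = 90.25 + 42.25 + 56.25 = 188.75
185.5 < 188.75, so H is closer.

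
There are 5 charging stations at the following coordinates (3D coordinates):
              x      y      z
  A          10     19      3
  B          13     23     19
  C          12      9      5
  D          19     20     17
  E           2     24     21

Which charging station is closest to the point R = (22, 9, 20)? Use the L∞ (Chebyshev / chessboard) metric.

d(R,A) = max(12, 10, 17) = 17
d(R,B) = max(9, 14, 1) = 14
d(R,C) = max(10, 0, 15) = 15
d(R,D) = max(3, 11, 3) = 11
d(R,E) = max(20, 15, 1) = 20
The smallest is to D, so R lies in the Voronoi region of D.

D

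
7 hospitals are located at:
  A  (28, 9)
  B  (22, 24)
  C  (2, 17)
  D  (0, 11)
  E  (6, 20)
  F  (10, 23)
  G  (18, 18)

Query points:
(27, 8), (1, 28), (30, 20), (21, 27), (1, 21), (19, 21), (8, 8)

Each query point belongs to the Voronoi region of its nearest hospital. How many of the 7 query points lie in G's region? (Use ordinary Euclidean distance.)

1

(27, 8) — d² to each: A:2, B:281, C:706, D:738, E:585, F:514, G:181 → nearest is A
(1, 28) — d² to each: A:1090, B:457, C:122, D:290, E:89, F:106, G:389 → nearest is E
(30, 20) — d² to each: A:125, B:80, C:793, D:981, E:576, F:409, G:148 → nearest is B
(21, 27) — d² to each: A:373, B:10, C:461, D:697, E:274, F:137, G:90 → nearest is B
(1, 21) — d² to each: A:873, B:450, C:17, D:101, E:26, F:85, G:298 → nearest is C
(19, 21) — d² to each: A:225, B:18, C:305, D:461, E:170, F:85, G:10 → nearest is G
(8, 8) — d² to each: A:401, B:452, C:117, D:73, E:148, F:229, G:200 → nearest is D
1 of the 7 points has G as nearest.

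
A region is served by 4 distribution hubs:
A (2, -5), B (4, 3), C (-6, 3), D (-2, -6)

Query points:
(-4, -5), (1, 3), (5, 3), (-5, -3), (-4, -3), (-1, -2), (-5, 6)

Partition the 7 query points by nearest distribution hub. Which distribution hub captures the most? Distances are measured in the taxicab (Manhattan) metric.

(-4, -5) — d to each: A:6, B:16, C:10, D:3 → nearest is D
(1, 3) — d to each: A:9, B:3, C:7, D:12 → nearest is B
(5, 3) — d to each: A:11, B:1, C:11, D:16 → nearest is B
(-5, -3) — d to each: A:9, B:15, C:7, D:6 → nearest is D
(-4, -3) — d to each: A:8, B:14, C:8, D:5 → nearest is D
(-1, -2) — d to each: A:6, B:10, C:10, D:5 → nearest is D
(-5, 6) — d to each: A:18, B:12, C:4, D:15 → nearest is C
Tally — B:2, C:1, D:4. D captures the most (4).

D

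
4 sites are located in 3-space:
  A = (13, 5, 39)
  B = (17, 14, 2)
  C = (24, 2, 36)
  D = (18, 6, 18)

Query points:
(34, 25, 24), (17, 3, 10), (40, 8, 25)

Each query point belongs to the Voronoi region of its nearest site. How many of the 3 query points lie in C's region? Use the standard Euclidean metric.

1

(34, 25, 24) — d² to each: A:1066, B:894, C:773, D:653 → nearest is D
(17, 3, 10) — d² to each: A:861, B:185, C:726, D:74 → nearest is D
(40, 8, 25) — d² to each: A:934, B:1094, C:413, D:537 → nearest is C
1 of the 3 points has C as nearest.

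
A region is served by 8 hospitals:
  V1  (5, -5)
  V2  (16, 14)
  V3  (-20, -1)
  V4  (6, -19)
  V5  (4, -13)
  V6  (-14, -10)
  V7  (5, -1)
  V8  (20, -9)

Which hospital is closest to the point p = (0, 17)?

V2

Since √ is increasing, it suffices to compare squared distances:
|pV1|² = (0−5)² + (17−(-5))² = 25 + 484 = 509
|pV2|² = (0−16)² + (17−14)² = 256 + 9 = 265
|pV3|² = (0−(-20))² + (17−(-1))² = 400 + 324 = 724
|pV4|² = (0−6)² + (17−(-19))² = 36 + 1296 = 1332
|pV5|² = (0−4)² + (17−(-13))² = 16 + 900 = 916
|pV6|² = (0−(-14))² + (17−(-10))² = 196 + 729 = 925
|pV7|² = (0−5)² + (17−(-1))² = 25 + 324 = 349
|pV8|² = (0−20)² + (17−(-9))² = 400 + 676 = 1076
The smallest is to V2, so p lies in the Voronoi region of V2.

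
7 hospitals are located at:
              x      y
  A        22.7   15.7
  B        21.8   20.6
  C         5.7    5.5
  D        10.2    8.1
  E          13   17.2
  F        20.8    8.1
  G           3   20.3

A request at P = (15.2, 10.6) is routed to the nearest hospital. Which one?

Compare squared distances (the ordering matches that of the actual distances):
|PA|² = (15.2−22.7)² + (10.6−15.7)² = 56.25 + 26.01 = 82.26
|PB|² = (15.2−21.8)² + (10.6−20.6)² = 43.56 + 100 = 143.56
|PC|² = (15.2−5.7)² + (10.6−5.5)² = 90.25 + 26.01 = 116.26
|PD|² = (15.2−10.2)² + (10.6−8.1)² = 25 + 6.25 = 31.25
|PE|² = (15.2−13)² + (10.6−17.2)² = 4.84 + 43.56 = 48.4
|PF|² = (15.2−20.8)² + (10.6−8.1)² = 31.36 + 6.25 = 37.61
|PG|² = (15.2−3)² + (10.6−20.3)² = 148.84 + 94.09 = 242.93
D is nearest.

D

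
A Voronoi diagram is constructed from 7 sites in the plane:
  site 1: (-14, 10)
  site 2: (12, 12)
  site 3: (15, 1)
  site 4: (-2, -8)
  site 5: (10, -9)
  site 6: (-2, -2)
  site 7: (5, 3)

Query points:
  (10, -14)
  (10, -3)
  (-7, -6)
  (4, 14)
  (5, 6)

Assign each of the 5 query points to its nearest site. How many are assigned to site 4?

1

(10, -14) — d² to each: site 1:1152, site 2:680, site 3:250, site 4:180, site 5:25, site 6:288, site 7:314 → nearest is site 5
(10, -3) — d² to each: site 1:745, site 2:229, site 3:41, site 4:169, site 5:36, site 6:145, site 7:61 → nearest is site 5
(-7, -6) — d² to each: site 1:305, site 2:685, site 3:533, site 4:29, site 5:298, site 6:41, site 7:225 → nearest is site 4
(4, 14) — d² to each: site 1:340, site 2:68, site 3:290, site 4:520, site 5:565, site 6:292, site 7:122 → nearest is site 2
(5, 6) — d² to each: site 1:377, site 2:85, site 3:125, site 4:245, site 5:250, site 6:113, site 7:9 → nearest is site 7
1 of the 5 points has site 4 as nearest.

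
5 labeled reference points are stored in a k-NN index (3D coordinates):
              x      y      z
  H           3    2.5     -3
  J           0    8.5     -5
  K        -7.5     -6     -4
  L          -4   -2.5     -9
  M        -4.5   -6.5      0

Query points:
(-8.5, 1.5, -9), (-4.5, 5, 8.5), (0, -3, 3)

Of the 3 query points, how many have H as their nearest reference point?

(-8.5, 1.5, -9) — d² to each: H:169.25, J:137.25, K:82.25, L:36.25, M:161 → nearest is L
(-4.5, 5, 8.5) — d² to each: H:194.75, J:214.75, K:286.25, L:362.75, M:204.5 → nearest is H
(0, -3, 3) — d² to each: H:75.25, J:196.25, K:114.25, L:160.25, M:41.5 → nearest is M
1 of the 3 points has H as nearest.

1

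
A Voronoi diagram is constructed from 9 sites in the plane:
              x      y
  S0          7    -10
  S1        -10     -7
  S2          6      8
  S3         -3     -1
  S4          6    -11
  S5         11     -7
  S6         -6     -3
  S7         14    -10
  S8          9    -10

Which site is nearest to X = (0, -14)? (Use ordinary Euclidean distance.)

Since √ is increasing, it suffices to compare squared distances:
|XS0|² = (0−7)² + (-14−(-10))² = 49 + 16 = 65
|XS1|² = (0−(-10))² + (-14−(-7))² = 100 + 49 = 149
|XS2|² = (0−6)² + (-14−8)² = 36 + 484 = 520
|XS3|² = (0−(-3))² + (-14−(-1))² = 9 + 169 = 178
|XS4|² = (0−6)² + (-14−(-11))² = 36 + 9 = 45
|XS5|² = (0−11)² + (-14−(-7))² = 121 + 49 = 170
|XS6|² = (0−(-6))² + (-14−(-3))² = 36 + 121 = 157
|XS7|² = (0−14)² + (-14−(-10))² = 196 + 16 = 212
|XS8|² = (0−9)² + (-14−(-10))² = 81 + 16 = 97
S4 is nearest.

S4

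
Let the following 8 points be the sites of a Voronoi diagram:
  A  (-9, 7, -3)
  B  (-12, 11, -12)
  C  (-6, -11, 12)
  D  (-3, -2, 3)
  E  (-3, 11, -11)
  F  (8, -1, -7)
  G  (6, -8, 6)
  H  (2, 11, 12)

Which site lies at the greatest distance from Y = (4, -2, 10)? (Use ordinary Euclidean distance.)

Compare squared distances (the ordering matches that of the actual distances):
|YA|² = 169 + 81 + 169 = 419
|YB|² = 256 + 169 + 484 = 909
|YC|² = 100 + 81 + 4 = 185
|YD|² = 49 + 0 + 49 = 98
|YE|² = 49 + 169 + 441 = 659
|YF|² = 16 + 1 + 289 = 306
|YG|² = 4 + 36 + 16 = 56
|YH|² = 4 + 169 + 4 = 177
The largest is to B.

B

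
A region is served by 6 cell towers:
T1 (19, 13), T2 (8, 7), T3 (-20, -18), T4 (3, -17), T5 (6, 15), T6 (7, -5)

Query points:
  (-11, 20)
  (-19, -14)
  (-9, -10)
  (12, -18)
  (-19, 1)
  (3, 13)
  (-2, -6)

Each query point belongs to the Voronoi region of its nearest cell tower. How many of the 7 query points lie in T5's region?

2

(-11, 20) — d² to each: T1:949, T2:530, T3:1525, T4:1565, T5:314, T6:949 → nearest is T5
(-19, -14) — d² to each: T1:2173, T2:1170, T3:17, T4:493, T5:1466, T6:757 → nearest is T3
(-9, -10) — d² to each: T1:1313, T2:578, T3:185, T4:193, T5:850, T6:281 → nearest is T3
(12, -18) — d² to each: T1:1010, T2:641, T3:1024, T4:82, T5:1125, T6:194 → nearest is T4
(-19, 1) — d² to each: T1:1588, T2:765, T3:362, T4:808, T5:821, T6:712 → nearest is T3
(3, 13) — d² to each: T1:256, T2:61, T3:1490, T4:900, T5:13, T6:340 → nearest is T5
(-2, -6) — d² to each: T1:802, T2:269, T3:468, T4:146, T5:505, T6:82 → nearest is T6
2 of the 7 points have T5 as nearest.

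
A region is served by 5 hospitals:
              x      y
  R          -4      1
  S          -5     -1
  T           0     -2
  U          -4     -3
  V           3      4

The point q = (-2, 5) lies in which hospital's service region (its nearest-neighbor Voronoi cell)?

Squared Euclidean distances:
|qR|² = (-2−(-4))² + (5−1)² = 4 + 16 = 20
|qS|² = (-2−(-5))² + (5−(-1))² = 9 + 36 = 45
|qT|² = (-2−0)² + (5−(-2))² = 4 + 49 = 53
|qU|² = (-2−(-4))² + (5−(-3))² = 4 + 64 = 68
|qV|² = (-2−3)² + (5−4)² = 25 + 1 = 26
R is nearest.

R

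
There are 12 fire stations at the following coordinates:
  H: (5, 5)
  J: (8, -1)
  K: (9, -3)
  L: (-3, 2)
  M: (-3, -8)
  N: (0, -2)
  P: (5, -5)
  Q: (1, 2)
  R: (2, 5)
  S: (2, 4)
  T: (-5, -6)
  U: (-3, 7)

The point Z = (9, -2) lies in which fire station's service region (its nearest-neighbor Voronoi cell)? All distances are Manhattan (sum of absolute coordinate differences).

K

d(Z,H) = 4 + 7 = 11
d(Z,J) = 1 + 1 = 2
d(Z,K) = 0 + 1 = 1
d(Z,L) = 12 + 4 = 16
d(Z,M) = 12 + 6 = 18
d(Z,N) = 9 + 0 = 9
d(Z,P) = 4 + 3 = 7
d(Z,Q) = 8 + 4 = 12
d(Z,R) = 7 + 7 = 14
d(Z,S) = 7 + 6 = 13
d(Z,T) = 14 + 4 = 18
d(Z,U) = 12 + 9 = 21
K is nearest.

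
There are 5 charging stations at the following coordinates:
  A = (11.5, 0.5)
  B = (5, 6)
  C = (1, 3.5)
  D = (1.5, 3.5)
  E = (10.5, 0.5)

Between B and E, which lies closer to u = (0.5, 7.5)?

B

Compare squared distances:
|uB|² = (0.5−5)² + (7.5−6)² = 20.25 + 2.25 = 22.5
|uE|² = (0.5−10.5)² + (7.5−0.5)² = 100 + 49 = 149
22.5 < 149, so B is closer.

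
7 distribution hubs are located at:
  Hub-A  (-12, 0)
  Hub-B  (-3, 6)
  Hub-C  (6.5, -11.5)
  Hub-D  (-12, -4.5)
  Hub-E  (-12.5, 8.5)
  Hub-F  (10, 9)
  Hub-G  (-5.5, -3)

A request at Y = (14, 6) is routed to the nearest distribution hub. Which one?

Since √ is increasing, it suffices to compare squared distances:
d²(Y, Hub-A) = (14−(-12))² + (6−0)² = 676 + 36 = 712
d²(Y, Hub-B) = (14−(-3))² + (6−6)² = 289 + 0 = 289
d²(Y, Hub-C) = (14−6.5)² + (6−(-11.5))² = 56.25 + 306.25 = 362.5
d²(Y, Hub-D) = (14−(-12))² + (6−(-4.5))² = 676 + 110.25 = 786.25
d²(Y, Hub-E) = (14−(-12.5))² + (6−8.5)² = 702.25 + 6.25 = 708.5
d²(Y, Hub-F) = (14−10)² + (6−9)² = 16 + 9 = 25
d²(Y, Hub-G) = (14−(-5.5))² + (6−(-3))² = 380.25 + 81 = 461.25
The smallest is to Hub-F, so Y lies in the Voronoi region of Hub-F.

Hub-F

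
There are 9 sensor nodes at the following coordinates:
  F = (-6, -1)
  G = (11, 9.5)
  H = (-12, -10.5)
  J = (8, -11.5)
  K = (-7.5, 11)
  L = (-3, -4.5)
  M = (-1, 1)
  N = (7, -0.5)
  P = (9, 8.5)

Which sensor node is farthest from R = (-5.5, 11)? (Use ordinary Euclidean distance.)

Since √ is increasing, it suffices to compare squared distances:
|RF|² = 0.25 + 144 = 144.25
|RG|² = 272.25 + 2.25 = 274.5
|RH|² = 42.25 + 462.25 = 504.5
|RJ|² = 182.25 + 506.25 = 688.5
|RK|² = 4 + 0 = 4
|RL|² = 6.25 + 240.25 = 246.5
|RM|² = 20.25 + 100 = 120.25
|RN|² = 156.25 + 132.25 = 288.5
|RP|² = 210.25 + 6.25 = 216.5
The largest is to J.

J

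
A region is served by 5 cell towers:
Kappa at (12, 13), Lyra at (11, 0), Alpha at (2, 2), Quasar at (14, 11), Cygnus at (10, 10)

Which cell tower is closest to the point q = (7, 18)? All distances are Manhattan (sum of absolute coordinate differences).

Kappa

d(q, Kappa) = |7−12| + |18−13| = 5 + 5 = 10
d(q, Lyra) = |7−11| + |18−0| = 4 + 18 = 22
d(q, Alpha) = |7−2| + |18−2| = 5 + 16 = 21
d(q, Quasar) = |7−14| + |18−11| = 7 + 7 = 14
d(q, Cygnus) = |7−10| + |18−10| = 3 + 8 = 11
Kappa is nearest.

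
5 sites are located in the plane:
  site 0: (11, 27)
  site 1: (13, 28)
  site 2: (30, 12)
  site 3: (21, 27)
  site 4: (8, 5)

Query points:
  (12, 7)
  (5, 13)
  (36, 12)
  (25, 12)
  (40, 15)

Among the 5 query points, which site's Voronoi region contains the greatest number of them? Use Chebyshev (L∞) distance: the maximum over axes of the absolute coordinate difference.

(12, 7) — d to each: site 0:20, site 1:21, site 2:18, site 3:20, site 4:4 → nearest is site 4
(5, 13) — d to each: site 0:14, site 1:15, site 2:25, site 3:16, site 4:8 → nearest is site 4
(36, 12) — d to each: site 0:25, site 1:23, site 2:6, site 3:15, site 4:28 → nearest is site 2
(25, 12) — d to each: site 0:15, site 1:16, site 2:5, site 3:15, site 4:17 → nearest is site 2
(40, 15) — d to each: site 0:29, site 1:27, site 2:10, site 3:19, site 4:32 → nearest is site 2
Tally — site 2:3, site 4:2. site 2 captures the most (3).

site 2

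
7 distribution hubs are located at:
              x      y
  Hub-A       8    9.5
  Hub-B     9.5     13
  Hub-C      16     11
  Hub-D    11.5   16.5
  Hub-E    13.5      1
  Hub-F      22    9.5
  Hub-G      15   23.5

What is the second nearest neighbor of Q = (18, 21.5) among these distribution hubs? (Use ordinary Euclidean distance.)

Hub-D

Since √ is increasing, it suffices to compare squared distances:
d²(Q, Hub-A) = (18−8)² + (21.5−9.5)² = 100 + 144 = 244
d²(Q, Hub-B) = (18−9.5)² + (21.5−13)² = 72.25 + 72.25 = 144.5
d²(Q, Hub-C) = (18−16)² + (21.5−11)² = 4 + 110.25 = 114.25
d²(Q, Hub-D) = (18−11.5)² + (21.5−16.5)² = 42.25 + 25 = 67.25
d²(Q, Hub-E) = (18−13.5)² + (21.5−1)² = 20.25 + 420.25 = 440.5
d²(Q, Hub-F) = (18−22)² + (21.5−9.5)² = 16 + 144 = 160
d²(Q, Hub-G) = (18−15)² + (21.5−23.5)² = 9 + 4 = 13
Sorted ascending: Hub-G, Hub-D, Hub-C, … — the second-nearest is Hub-D.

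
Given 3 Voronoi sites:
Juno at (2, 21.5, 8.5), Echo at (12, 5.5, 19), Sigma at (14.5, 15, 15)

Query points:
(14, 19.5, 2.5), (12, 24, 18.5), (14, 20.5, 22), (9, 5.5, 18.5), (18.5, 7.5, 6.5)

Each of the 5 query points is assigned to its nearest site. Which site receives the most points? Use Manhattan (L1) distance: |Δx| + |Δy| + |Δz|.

Sigma

(14, 19.5, 2.5) — d to each: Juno:20, Echo:32.5, Sigma:17.5 → nearest is Sigma
(12, 24, 18.5) — d to each: Juno:22.5, Echo:19, Sigma:15 → nearest is Sigma
(14, 20.5, 22) — d to each: Juno:26.5, Echo:20, Sigma:13 → nearest is Sigma
(9, 5.5, 18.5) — d to each: Juno:33, Echo:3.5, Sigma:18.5 → nearest is Echo
(18.5, 7.5, 6.5) — d to each: Juno:32.5, Echo:21, Sigma:20 → nearest is Sigma
Tally — Echo:1, Sigma:4. Sigma captures the most (4).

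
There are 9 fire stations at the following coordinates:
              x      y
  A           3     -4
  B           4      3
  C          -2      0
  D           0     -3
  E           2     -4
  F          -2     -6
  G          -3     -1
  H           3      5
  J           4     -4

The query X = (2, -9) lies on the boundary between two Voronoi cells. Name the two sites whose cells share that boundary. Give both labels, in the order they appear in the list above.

E and F

Squared distances from X to each site:
|XA|² = 1 + 25 = 26
|XB|² = 4 + 144 = 148
|XC|² = 16 + 81 = 97
|XD|² = 4 + 36 = 40
|XE|² = 0 + 25 = 25
|XF|² = 16 + 9 = 25
|XG|² = 25 + 64 = 89
|XH|² = 1 + 196 = 197
|XJ|² = 4 + 25 = 29
X is equidistant from E and F (both at squared distance 25), and every other site is strictly farther — so X lies on the E–F Voronoi edge.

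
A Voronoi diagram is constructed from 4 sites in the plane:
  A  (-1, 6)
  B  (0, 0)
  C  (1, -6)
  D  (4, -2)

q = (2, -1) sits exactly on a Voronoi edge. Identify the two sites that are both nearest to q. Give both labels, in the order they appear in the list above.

Squared distances from q to each site:
|qA|² = (2−(-1))² + (-1−6)² = 9 + 49 = 58
|qB|² = (2−0)² + (-1−0)² = 4 + 1 = 5
|qC|² = (2−1)² + (-1−(-6))² = 1 + 25 = 26
|qD|² = (2−4)² + (-1−(-2))² = 4 + 1 = 5
q is equidistant from B and D (both at squared distance 5), and every other site is strictly farther — so q lies on the B–D Voronoi edge.

B and D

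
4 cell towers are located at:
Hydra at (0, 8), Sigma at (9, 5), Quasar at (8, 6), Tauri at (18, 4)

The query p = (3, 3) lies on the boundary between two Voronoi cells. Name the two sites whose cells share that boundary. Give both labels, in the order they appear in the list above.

Hydra and Quasar

Squared distances from p to each site:
d²(p, Hydra) = (3−0)² + (3−8)² = 9 + 25 = 34
d²(p, Sigma) = (3−9)² + (3−5)² = 36 + 4 = 40
d²(p, Quasar) = (3−8)² + (3−6)² = 25 + 9 = 34
d²(p, Tauri) = (3−18)² + (3−4)² = 225 + 1 = 226
p is equidistant from Hydra and Quasar (both at squared distance 34), and every other site is strictly farther — so p lies on the Hydra–Quasar Voronoi edge.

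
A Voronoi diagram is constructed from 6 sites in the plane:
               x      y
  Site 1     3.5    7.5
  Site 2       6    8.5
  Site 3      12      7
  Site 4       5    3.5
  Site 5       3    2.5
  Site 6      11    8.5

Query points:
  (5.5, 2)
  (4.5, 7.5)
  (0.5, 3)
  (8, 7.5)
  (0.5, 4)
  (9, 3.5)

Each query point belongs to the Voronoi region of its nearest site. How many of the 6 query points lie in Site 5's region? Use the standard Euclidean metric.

(5.5, 2) — d² to each: Site 1:34.25, Site 2:42.5, Site 3:67.25, Site 4:2.5, Site 5:6.5, Site 6:72.5 → nearest is Site 4
(4.5, 7.5) — d² to each: Site 1:1, Site 2:3.25, Site 3:56.5, Site 4:16.25, Site 5:27.25, Site 6:43.25 → nearest is Site 1
(0.5, 3) — d² to each: Site 1:29.25, Site 2:60.5, Site 3:148.25, Site 4:20.5, Site 5:6.5, Site 6:140.5 → nearest is Site 5
(8, 7.5) — d² to each: Site 1:20.25, Site 2:5, Site 3:16.25, Site 4:25, Site 5:50, Site 6:10 → nearest is Site 2
(0.5, 4) — d² to each: Site 1:21.25, Site 2:50.5, Site 3:141.25, Site 4:20.5, Site 5:8.5, Site 6:130.5 → nearest is Site 5
(9, 3.5) — d² to each: Site 1:46.25, Site 2:34, Site 3:21.25, Site 4:16, Site 5:37, Site 6:29 → nearest is Site 4
2 of the 6 points have Site 5 as nearest.

2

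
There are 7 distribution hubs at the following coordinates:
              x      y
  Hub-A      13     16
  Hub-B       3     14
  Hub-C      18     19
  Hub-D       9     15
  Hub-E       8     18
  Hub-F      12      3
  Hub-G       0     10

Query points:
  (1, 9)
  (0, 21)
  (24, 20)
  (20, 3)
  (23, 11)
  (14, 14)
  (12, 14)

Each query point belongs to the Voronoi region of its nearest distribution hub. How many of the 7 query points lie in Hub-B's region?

1

(1, 9) — d² to each: Hub-A:193, Hub-B:29, Hub-C:389, Hub-D:100, Hub-E:130, Hub-F:157, Hub-G:2 → nearest is Hub-G
(0, 21) — d² to each: Hub-A:194, Hub-B:58, Hub-C:328, Hub-D:117, Hub-E:73, Hub-F:468, Hub-G:121 → nearest is Hub-B
(24, 20) — d² to each: Hub-A:137, Hub-B:477, Hub-C:37, Hub-D:250, Hub-E:260, Hub-F:433, Hub-G:676 → nearest is Hub-C
(20, 3) — d² to each: Hub-A:218, Hub-B:410, Hub-C:260, Hub-D:265, Hub-E:369, Hub-F:64, Hub-G:449 → nearest is Hub-F
(23, 11) — d² to each: Hub-A:125, Hub-B:409, Hub-C:89, Hub-D:212, Hub-E:274, Hub-F:185, Hub-G:530 → nearest is Hub-C
(14, 14) — d² to each: Hub-A:5, Hub-B:121, Hub-C:41, Hub-D:26, Hub-E:52, Hub-F:125, Hub-G:212 → nearest is Hub-A
(12, 14) — d² to each: Hub-A:5, Hub-B:81, Hub-C:61, Hub-D:10, Hub-E:32, Hub-F:121, Hub-G:160 → nearest is Hub-A
1 of the 7 points has Hub-B as nearest.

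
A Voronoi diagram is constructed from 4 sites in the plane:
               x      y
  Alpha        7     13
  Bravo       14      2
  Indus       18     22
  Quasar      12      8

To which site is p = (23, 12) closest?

Squared Euclidean distances:
d²(p, Alpha) = 256 + 1 = 257
d²(p, Bravo) = 81 + 100 = 181
d²(p, Indus) = 25 + 100 = 125
d²(p, Quasar) = 121 + 16 = 137
Indus is nearest.

Indus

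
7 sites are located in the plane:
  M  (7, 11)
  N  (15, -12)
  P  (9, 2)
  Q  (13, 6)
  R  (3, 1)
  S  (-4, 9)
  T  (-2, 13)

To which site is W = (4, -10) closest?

Compare squared distances (the ordering matches that of the actual distances):
|WM|² = (4−7)² + (-10−11)² = 9 + 441 = 450
|WN|² = (4−15)² + (-10−(-12))² = 121 + 4 = 125
|WP|² = (4−9)² + (-10−2)² = 25 + 144 = 169
|WQ|² = (4−13)² + (-10−6)² = 81 + 256 = 337
|WR|² = (4−3)² + (-10−1)² = 1 + 121 = 122
|WS|² = (4−(-4))² + (-10−9)² = 64 + 361 = 425
|WT|² = (4−(-2))² + (-10−13)² = 36 + 529 = 565
R is nearest.

R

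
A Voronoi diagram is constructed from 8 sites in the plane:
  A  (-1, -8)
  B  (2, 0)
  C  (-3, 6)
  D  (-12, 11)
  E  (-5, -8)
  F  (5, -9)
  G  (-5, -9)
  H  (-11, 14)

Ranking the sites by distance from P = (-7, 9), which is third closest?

Compare squared distances (the ordering matches that of the actual distances):
|PA|² = 36 + 289 = 325
|PB|² = 81 + 81 = 162
|PC|² = 16 + 9 = 25
|PD|² = 25 + 4 = 29
|PE|² = 4 + 289 = 293
|PF|² = 144 + 324 = 468
|PG|² = 4 + 324 = 328
|PH|² = 16 + 25 = 41
Sorted ascending: C, D, H, B, … — the third-nearest is H.

H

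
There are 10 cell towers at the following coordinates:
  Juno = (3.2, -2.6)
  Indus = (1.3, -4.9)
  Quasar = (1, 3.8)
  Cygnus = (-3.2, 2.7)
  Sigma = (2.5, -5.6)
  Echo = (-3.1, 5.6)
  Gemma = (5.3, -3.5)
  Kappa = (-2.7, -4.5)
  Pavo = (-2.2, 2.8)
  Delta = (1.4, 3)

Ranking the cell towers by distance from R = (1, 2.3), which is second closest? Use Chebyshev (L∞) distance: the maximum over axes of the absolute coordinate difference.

d(R, Juno) = max(2.2, 4.9) = 4.9
d(R, Indus) = max(0.3, 7.2) = 7.2
d(R, Quasar) = max(0, 1.5) = 1.5
d(R, Cygnus) = max(4.2, 0.4) = 4.2
d(R, Sigma) = max(1.5, 7.9) = 7.9
d(R, Echo) = max(4.1, 3.3) = 4.1
d(R, Gemma) = max(4.3, 5.8) = 5.8
d(R, Kappa) = max(3.7, 6.8) = 6.8
d(R, Pavo) = max(3.2, 0.5) = 3.2
d(R, Delta) = max(0.4, 0.7) = 0.7
Sorted ascending: Delta, Quasar, Pavo, … — the second-nearest is Quasar.

Quasar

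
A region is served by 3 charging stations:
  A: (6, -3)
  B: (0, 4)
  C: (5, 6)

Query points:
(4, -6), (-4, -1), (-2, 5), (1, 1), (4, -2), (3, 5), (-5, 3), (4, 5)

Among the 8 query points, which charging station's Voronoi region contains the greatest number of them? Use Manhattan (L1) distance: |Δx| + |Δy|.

B

(4, -6) — d to each: A:5, B:14, C:13 → nearest is A
(-4, -1) — d to each: A:12, B:9, C:16 → nearest is B
(-2, 5) — d to each: A:16, B:3, C:8 → nearest is B
(1, 1) — d to each: A:9, B:4, C:9 → nearest is B
(4, -2) — d to each: A:3, B:10, C:9 → nearest is A
(3, 5) — d to each: A:11, B:4, C:3 → nearest is C
(-5, 3) — d to each: A:17, B:6, C:13 → nearest is B
(4, 5) — d to each: A:10, B:5, C:2 → nearest is C
Tally — A:2, B:4, C:2. B captures the most (4).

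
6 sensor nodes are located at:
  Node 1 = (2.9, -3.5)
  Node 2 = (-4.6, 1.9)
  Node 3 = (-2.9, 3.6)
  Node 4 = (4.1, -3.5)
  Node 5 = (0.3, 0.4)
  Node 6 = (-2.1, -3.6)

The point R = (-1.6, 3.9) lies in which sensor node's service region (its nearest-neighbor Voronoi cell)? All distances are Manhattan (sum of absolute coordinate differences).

Node 3

d(R, Node 1) = |-1.6−2.9| + |3.9−(-3.5)| = 4.5 + 7.4 = 11.9
d(R, Node 2) = |-1.6−(-4.6)| + |3.9−1.9| = 3 + 2 = 5
d(R, Node 3) = |-1.6−(-2.9)| + |3.9−3.6| = 1.3 + 0.3 = 1.6
d(R, Node 4) = |-1.6−4.1| + |3.9−(-3.5)| = 5.7 + 7.4 = 13.1
d(R, Node 5) = |-1.6−0.3| + |3.9−0.4| = 1.9 + 3.5 = 5.4
d(R, Node 6) = |-1.6−(-2.1)| + |3.9−(-3.6)| = 0.5 + 7.5 = 8
Node 3 is nearest.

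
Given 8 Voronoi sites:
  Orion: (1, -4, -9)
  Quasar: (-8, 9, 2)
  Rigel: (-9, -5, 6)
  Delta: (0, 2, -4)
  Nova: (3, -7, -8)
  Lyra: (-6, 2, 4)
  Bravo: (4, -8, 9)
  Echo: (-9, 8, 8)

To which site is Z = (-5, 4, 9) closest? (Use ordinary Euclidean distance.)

Lyra

Compare squared distances (the ordering matches that of the actual distances):
d²(Z, Orion) = 36 + 64 + 324 = 424
d²(Z, Quasar) = 9 + 25 + 49 = 83
d²(Z, Rigel) = 16 + 81 + 9 = 106
d²(Z, Delta) = 25 + 4 + 169 = 198
d²(Z, Nova) = 64 + 121 + 289 = 474
d²(Z, Lyra) = 1 + 4 + 25 = 30
d²(Z, Bravo) = 81 + 144 + 0 = 225
d²(Z, Echo) = 16 + 16 + 1 = 33
Minimum is at Lyra.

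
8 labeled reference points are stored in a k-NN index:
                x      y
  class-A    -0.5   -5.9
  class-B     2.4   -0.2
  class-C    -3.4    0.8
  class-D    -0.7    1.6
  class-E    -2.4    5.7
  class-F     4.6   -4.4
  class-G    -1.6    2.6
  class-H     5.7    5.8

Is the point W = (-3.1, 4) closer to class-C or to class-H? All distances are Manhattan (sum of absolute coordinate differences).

d(W, class-C) = |-3.1−(-3.4)| + |4−0.8| = 0.3 + 3.2 = 3.5
d(W, class-H) = |-3.1−5.7| + |4−5.8| = 8.8 + 1.8 = 10.6
3.5 < 10.6, so class-C is closer.

class-C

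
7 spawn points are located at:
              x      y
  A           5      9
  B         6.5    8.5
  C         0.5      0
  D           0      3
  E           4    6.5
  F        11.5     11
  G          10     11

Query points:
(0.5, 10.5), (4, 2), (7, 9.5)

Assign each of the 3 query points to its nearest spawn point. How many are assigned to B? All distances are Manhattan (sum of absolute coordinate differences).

(0.5, 10.5) — d to each: A:6, B:8, C:10.5, D:8, E:7.5, F:11.5, G:10 → nearest is A
(4, 2) — d to each: A:8, B:9, C:5.5, D:5, E:4.5, F:16.5, G:15 → nearest is E
(7, 9.5) — d to each: A:2.5, B:1.5, C:16, D:13.5, E:6, F:6, G:4.5 → nearest is B
1 of the 3 points has B as nearest.

1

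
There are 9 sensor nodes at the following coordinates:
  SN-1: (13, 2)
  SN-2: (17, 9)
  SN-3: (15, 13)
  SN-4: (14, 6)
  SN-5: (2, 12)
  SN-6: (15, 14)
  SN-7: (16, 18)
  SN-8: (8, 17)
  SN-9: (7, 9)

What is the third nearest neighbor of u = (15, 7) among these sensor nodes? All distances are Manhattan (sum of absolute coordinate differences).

d(u, SN-1) = |15−13| + |7−2| = 2 + 5 = 7
d(u, SN-2) = |15−17| + |7−9| = 2 + 2 = 4
d(u, SN-3) = |15−15| + |7−13| = 0 + 6 = 6
d(u, SN-4) = |15−14| + |7−6| = 1 + 1 = 2
d(u, SN-5) = |15−2| + |7−12| = 13 + 5 = 18
d(u, SN-6) = |15−15| + |7−14| = 0 + 7 = 7
d(u, SN-7) = |15−16| + |7−18| = 1 + 11 = 12
d(u, SN-8) = |15−8| + |7−17| = 7 + 10 = 17
d(u, SN-9) = |15−7| + |7−9| = 8 + 2 = 10
Sorted ascending: SN-4, SN-2, SN-3, SN-1, … — the third-nearest is SN-3.

SN-3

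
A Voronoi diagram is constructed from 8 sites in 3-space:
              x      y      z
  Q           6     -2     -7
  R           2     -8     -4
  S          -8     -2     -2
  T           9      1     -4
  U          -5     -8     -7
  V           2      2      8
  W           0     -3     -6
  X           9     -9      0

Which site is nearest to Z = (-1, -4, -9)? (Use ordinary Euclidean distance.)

Squared Euclidean distances:
|ZQ|² = (-1−6)² + (-4−(-2))² + (-9−(-7))² = 49 + 4 + 4 = 57
|ZR|² = (-1−2)² + (-4−(-8))² + (-9−(-4))² = 9 + 16 + 25 = 50
|ZS|² = (-1−(-8))² + (-4−(-2))² + (-9−(-2))² = 49 + 4 + 49 = 102
|ZT|² = (-1−9)² + (-4−1)² + (-9−(-4))² = 100 + 25 + 25 = 150
|ZU|² = (-1−(-5))² + (-4−(-8))² + (-9−(-7))² = 16 + 16 + 4 = 36
|ZV|² = (-1−2)² + (-4−2)² + (-9−8)² = 9 + 36 + 289 = 334
|ZW|² = (-1−0)² + (-4−(-3))² + (-9−(-6))² = 1 + 1 + 9 = 11
|ZX|² = (-1−9)² + (-4−(-9))² + (-9−0)² = 100 + 25 + 81 = 206
The smallest is to W, so Z lies in the Voronoi region of W.

W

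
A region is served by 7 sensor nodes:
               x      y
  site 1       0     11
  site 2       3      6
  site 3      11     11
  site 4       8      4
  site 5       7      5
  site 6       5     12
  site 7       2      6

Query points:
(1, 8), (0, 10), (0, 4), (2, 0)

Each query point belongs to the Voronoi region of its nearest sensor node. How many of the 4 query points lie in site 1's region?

1

(1, 8) — d² to each: site 1:10, site 2:8, site 3:109, site 4:65, site 5:45, site 6:32, site 7:5 → nearest is site 7
(0, 10) — d² to each: site 1:1, site 2:25, site 3:122, site 4:100, site 5:74, site 6:29, site 7:20 → nearest is site 1
(0, 4) — d² to each: site 1:49, site 2:13, site 3:170, site 4:64, site 5:50, site 6:89, site 7:8 → nearest is site 7
(2, 0) — d² to each: site 1:125, site 2:37, site 3:202, site 4:52, site 5:50, site 6:153, site 7:36 → nearest is site 7
1 of the 4 points has site 1 as nearest.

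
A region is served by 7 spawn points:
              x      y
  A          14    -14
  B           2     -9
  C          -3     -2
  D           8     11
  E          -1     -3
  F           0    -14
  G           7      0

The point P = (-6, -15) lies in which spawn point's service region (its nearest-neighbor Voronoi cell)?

F

Since √ is increasing, it suffices to compare squared distances:
|PA|² = (-6−14)² + (-15−(-14))² = 400 + 1 = 401
|PB|² = (-6−2)² + (-15−(-9))² = 64 + 36 = 100
|PC|² = (-6−(-3))² + (-15−(-2))² = 9 + 169 = 178
|PD|² = (-6−8)² + (-15−11)² = 196 + 676 = 872
|PE|² = (-6−(-1))² + (-15−(-3))² = 25 + 144 = 169
|PF|² = (-6−0)² + (-15−(-14))² = 36 + 1 = 37
|PG|² = (-6−7)² + (-15−0)² = 169 + 225 = 394
Minimum is at F.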